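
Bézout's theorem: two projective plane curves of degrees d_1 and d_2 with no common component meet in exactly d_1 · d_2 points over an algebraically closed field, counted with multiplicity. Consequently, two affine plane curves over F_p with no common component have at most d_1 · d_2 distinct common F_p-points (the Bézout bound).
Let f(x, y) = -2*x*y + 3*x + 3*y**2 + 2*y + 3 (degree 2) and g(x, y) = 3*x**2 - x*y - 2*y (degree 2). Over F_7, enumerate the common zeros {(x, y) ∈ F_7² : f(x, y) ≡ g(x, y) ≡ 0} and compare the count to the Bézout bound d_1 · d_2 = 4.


Common zeros: ∅; count = 0; Bézout bound = 4.

deg(f) = 2, deg(g) = 2, so Bézout bound = 4.
Scan x ∈ F_7. For each x, list the y ∈ F_7 with f(x, y) ≡ 0 and those with g(x, y) ≡ 0 (mod 7); the common zeros in that column are the intersection.
  x = 0: f ≡ 0 at y ∈ ∅; g ≡ 0 at y ∈ {0}; common: ∅.
  x = 1: f ≡ 0 at y ∈ ∅; g ≡ 0 at y ∈ {1}; common: ∅.
  x = 2: f ≡ 0 at y ∈ {4, 6}; g ≡ 0 at y ∈ {3}; common: ∅.
  x = 3: f ≡ 0 at y ∈ ∅; g ≡ 0 at y ∈ {4}; common: ∅.
  x = 4: f ≡ 0 at y ∈ ∅; g ≡ 0 at y ∈ {1}; common: ∅.
  x = 5: f ≡ 0 at y ∈ {2, 3}; g ≡ 0 at y ∈ ∅; common: ∅.
  x = 6: f ≡ 0 at y ∈ {0, 1}; g ≡ 0 at y ∈ {3}; common: ∅.
Collecting: common zeros = ∅, so the count is 0.
Comparison with the Bézout bound: 0 ≤ 4 = deg(f)·deg(g), as expected for curves with no common component (the affine F_7-count falls short of the bound because intersections may lie at infinity, over extension fields, or carry multiplicity).


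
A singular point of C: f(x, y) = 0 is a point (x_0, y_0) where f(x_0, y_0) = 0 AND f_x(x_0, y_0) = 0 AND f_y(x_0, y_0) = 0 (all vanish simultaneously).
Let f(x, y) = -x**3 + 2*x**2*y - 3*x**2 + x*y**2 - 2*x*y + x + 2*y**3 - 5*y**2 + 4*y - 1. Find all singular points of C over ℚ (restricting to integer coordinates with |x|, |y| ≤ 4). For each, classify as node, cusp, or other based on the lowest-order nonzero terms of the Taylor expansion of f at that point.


Singular points: {(0, 1)}; classification: node.

Compute partial derivatives:
  f_x = -3*x**2 + 4*x*y - 6*x + y**2 - 2*y + 1.
  f_y = 2*x**2 + 2*x*y - 2*x + 6*y**2 - 10*y + 4.
Scan x_0 ∈ {−4, ..., 4}. For each x_0, f_y(x_0, y) is a polynomial in y; find its integer roots y ∈ {−4, ..., 4}, then test f_x and f at those candidates.
  x = -4: f_y(-4, y) = 6*y**2 - 18*y + 44; no integer root y with |y| ≤ 4.
  x = -3: f_y(-3, y) = 6*y**2 - 16*y + 28; no integer root y with |y| ≤ 4.
  x = -2: f_y(-2, y) = 6*y**2 - 14*y + 16; no integer root y with |y| ≤ 4.
  x = -1: f_y(-1, y) = 6*y**2 - 12*y + 8; no integer root y with |y| ≤ 4.
  x = 0: f_y(0, y) = 6*y**2 - 10*y + 4; vanishes at y ∈ {1}. (0, 1): f_x = 0, f = 0 — SINGULAR.
  x = 1: f_y(1, y) = 6*y**2 - 8*y + 4; no integer root y with |y| ≤ 4.
  x = 2: f_y(2, y) = 6*y**2 - 6*y + 8; no integer root y with |y| ≤ 4.
  x = 3: f_y(3, y) = 6*y**2 - 4*y + 16; no integer root y with |y| ≤ 4.
  x = 4: f_y(4, y) = 6*y**2 - 2*y + 28; no integer root y with |y| ≤ 4.
Only singular point on the grid: (0, 1).
Classify: substitute x = 0 + u, y = 1 + v and expand: f = -u**3 + 2*u**2*v - u**2 + u*v**2 + 2*v**3 + v**2.
No constant or linear terms (consistent with a singular point). Quadratic part: -u**2 + v**2. Cubic part: -u**3 + 2*u**2*v + u*v**2 + 2*v**3.
The quadratic part v**2 - u**2 = (v − u)(v + u) splits into two distinct linear factors, so there are two distinct tangent lines y − 1 = ±(x − 0) — this is a node (ordinary double point).
Classification: node.


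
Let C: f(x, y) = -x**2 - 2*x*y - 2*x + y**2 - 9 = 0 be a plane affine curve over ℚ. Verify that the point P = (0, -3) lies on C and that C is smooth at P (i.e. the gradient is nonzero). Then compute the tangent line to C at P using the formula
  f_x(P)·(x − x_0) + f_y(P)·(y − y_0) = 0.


Tangent line at P: 4*x - 6*y - 18 = 0.

Step 1: f(0, -3) = 0, so P lies on C.
Step 2: partial derivatives
  f_x(x, y) = -2*x - 2*y - 2, f_y(x, y) = -2*x + 2*y.
  f_x(P) = 4, f_y(P) = -6 (gradient nonzero, so P is smooth).
Step 3: tangent line at P: 4·(x − 0) + -6·(y − -3) = 0.
Expanding: 4*x - 6*y - 18 = 0.


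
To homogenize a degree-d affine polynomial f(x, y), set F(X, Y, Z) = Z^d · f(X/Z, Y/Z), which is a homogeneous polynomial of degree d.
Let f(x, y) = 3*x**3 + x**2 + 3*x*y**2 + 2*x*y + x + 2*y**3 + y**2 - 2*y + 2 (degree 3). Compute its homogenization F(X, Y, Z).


F(X, Y, Z) = 3*X**3 + X**2*Z + 3*X*Y**2 + 2*X*Y*Z + X*Z**2 + 2*Y**3 + Y**2*Z - 2*Y*Z**2 + 2*Z**3

deg(f) = 3.
Substitute x = X/Z, y = Y/Z into f, then multiply by Z^3.
  monomial 3·x^3·y^0 ↦ 3·X^3·Y^0·Z^0.
  monomial 1·x^2·y^0 ↦ 1·X^2·Y^0·Z^1.
  monomial 3·x^1·y^2 ↦ 3·X^1·Y^2·Z^0.
  monomial 2·x^1·y^1 ↦ 2·X^1·Y^1·Z^1.
  monomial 1·x^1·y^0 ↦ 1·X^1·Y^0·Z^2.
  monomial 2·x^0·y^3 ↦ 2·X^0·Y^3·Z^0.
  monomial 1·x^0·y^2 ↦ 1·X^0·Y^2·Z^1.
  monomial -2·x^0·y^1 ↦ -2·X^0·Y^1·Z^2.
  monomial 2·x^0·y^0 ↦ 2·X^0·Y^0·Z^3.
Collecting: F(X, Y, Z) = 3*X**3 + X**2*Z + 3*X*Y**2 + 2*X*Y*Z + X*Z**2 + 2*Y**3 + Y**2*Z - 2*Y*Z**2 + 2*Z**3.


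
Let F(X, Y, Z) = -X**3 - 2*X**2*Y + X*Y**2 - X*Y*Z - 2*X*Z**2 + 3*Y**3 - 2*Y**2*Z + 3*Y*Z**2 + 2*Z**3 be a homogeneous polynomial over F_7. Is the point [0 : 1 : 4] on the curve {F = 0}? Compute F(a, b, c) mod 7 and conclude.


F(0,1,4) ≡ 3 (mod 7); P is NOT on the curve.

Evaluate F(0, 1, 4) term-by-term (mod 7).
  -X**3 ↦ -1·0·1·1 = 0
  -2*X**2*Y ↦ -2·0·1·1 = 0
  X*Y**2 ↦ 1·0·1·1 = 0
  -X*Y*Z ↦ -1·0·1·4 = 0
  -2*X*Z**2 ↦ -2·0·1·16 = 0
  3*Y**3 ↦ 3·1·1·1 = 3
  -2*Y**2*Z ↦ -2·1·1·4 = -8
  3*Y*Z**2 ↦ 3·1·1·16 = 48
  2*Z**3 ↦ 2·1·1·64 = 128
Sum: F(0, 1, 4) = (0) + (0) + (0) + (0) + (0) + (3) + (-8) + (48) + (128) = 171.
Reducing mod 7: 171 ≡ 3 (mod 7).
Since F(a, b, c) ≡ 3 ≠ 0 (mod 7), P does NOT lie on the curve.


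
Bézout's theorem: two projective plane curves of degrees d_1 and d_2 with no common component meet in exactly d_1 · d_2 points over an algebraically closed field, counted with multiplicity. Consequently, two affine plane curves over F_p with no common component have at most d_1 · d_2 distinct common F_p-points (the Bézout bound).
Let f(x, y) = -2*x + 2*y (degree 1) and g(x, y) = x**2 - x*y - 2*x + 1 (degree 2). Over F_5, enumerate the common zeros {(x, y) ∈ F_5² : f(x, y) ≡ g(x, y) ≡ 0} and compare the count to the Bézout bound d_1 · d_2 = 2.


Common zeros: {(3, 3)}; count = 1; Bézout bound = 2.

deg(f) = 1, deg(g) = 2, so Bézout bound = 2.
Scan x ∈ F_5. For each x, list the y ∈ F_5 with f(x, y) ≡ 0 and those with g(x, y) ≡ 0 (mod 5); the common zeros in that column are the intersection.
  x = 0: f ≡ 0 at y ∈ {0}; g ≡ 0 at y ∈ ∅; common: ∅.
  x = 1: f ≡ 0 at y ∈ {1}; g ≡ 0 at y ∈ {0}; common: ∅.
  x = 2: f ≡ 0 at y ∈ {2}; g ≡ 0 at y ∈ {3}; common: ∅.
  x = 3: f ≡ 0 at y ∈ {3}; g ≡ 0 at y ∈ {3}; common: {3}.
  x = 4: f ≡ 0 at y ∈ {4}; g ≡ 0 at y ∈ {1}; common: ∅.
Collecting: common zeros = {(3, 3)}, so the count is 1.
Comparison with the Bézout bound: 1 ≤ 2 = deg(f)·deg(g), as expected for curves with no common component (the affine F_5-count falls short of the bound because intersections may lie at infinity, over extension fields, or carry multiplicity).


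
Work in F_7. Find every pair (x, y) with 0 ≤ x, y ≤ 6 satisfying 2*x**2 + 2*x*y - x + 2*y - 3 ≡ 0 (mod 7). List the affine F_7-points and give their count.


Affine F_7-points: {(0, 5), (1, 4), (2, 3), (3, 2), (4, 1), (5, 0), (6, 0), (6, 1), (6, 2), (6, 3), (6, 4), (6, 5), (6, 6)}; count = 13.

For each of the 49 pairs (x, y) ∈ F_7², evaluate f(x, y) mod 7. Record the zeros.
  x = 0: [0↦4, 1↦6, 2↦1, 3↦3, 4↦5, 5↦0, 6↦2]  zeros at y ∈ {5}
  x = 1: [0↦5, 1↦2, 2↦6, 3↦3, 4↦0, 5↦4, 6↦1]  zeros at y ∈ {4}
  x = 2: [0↦3, 1↦2, 2↦1, 3↦0, 4↦6, 5↦5, 6↦4]  zeros at y ∈ {3}
  x = 3: [0↦5, 1↦6, 2↦0, 3↦1, 4↦2, 5↦3, 6↦4]  zeros at y ∈ {2}
  x = 4: [0↦4, 1↦0, 2↦3, 3↦6, 4↦2, 5↦5, 6↦1]  zeros at y ∈ {1}
  x = 5: [0↦0, 1↦5, 2↦3, 3↦1, 4↦6, 5↦4, 6↦2]  zeros at y ∈ {0}
  x = 6: [0↦0, 1↦0, 2↦0, 3↦0, 4↦0, 5↦0, 6↦0]  zeros at y ∈ {0, 1, 2, 3, 4, 5, 6}
Collecting zeros: affine points = {(0, 5), (1, 4), (2, 3), (3, 2), (4, 1), (5, 0), (6, 0), (6, 1), (6, 2), (6, 3), (6, 4), (6, 5), (6, 6)}.
Total count |C(F_7)_aff| = 13.


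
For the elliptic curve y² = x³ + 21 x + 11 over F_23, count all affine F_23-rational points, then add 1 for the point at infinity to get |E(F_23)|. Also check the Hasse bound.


Affine points = {(3, 3), (3, 20), (6, 10), (6, 13), (7, 8), (7, 15), (8, 1), (8, 22), (9, 3), (9, 20), (10, 5), (10, 18), (11, 3), (11, 20), (12, 6), (12, 17), (14, 6), (14, 17), (16, 2), (16, 21), (19, 1), (19, 22), (20, 6), (20, 17), (22, 9), (22, 14)}; affine count = 26; |E(F_23)| = 27.

Discriminant check: Δ ∝ 4a³ + 27b² = 4·21³ + 27·11² = 4·9261 + 27·121 ≡ 15 (mod 23). Nonzero ⇒ E is nonsingular.
For each x ∈ F_23, compute rhs = x³ + 21·x + 11 mod 23, then count y ∈ F_23 with y² ≡ rhs.
  x = 0: rhs = 11, matching y values: none (0 points).
  x = 1: rhs = 10, matching y values: none (0 points).
  x = 2: rhs = 15, matching y values: none (0 points).
  x = 3: rhs = 9, matching y values: 3, 20 (2 points).
  x = 4: rhs = 21, matching y values: none (0 points).
  x = 5: rhs = 11, matching y values: none (0 points).
  x = 6: rhs = 8, matching y values: 10, 13 (2 points).
  x = 7: rhs = 18, matching y values: 8, 15 (2 points).
  x = 8: rhs = 1, matching y values: 1, 22 (2 points).
  x = 9: rhs = 9, matching y values: 3, 20 (2 points).
  x = 10: rhs = 2, matching y values: 5, 18 (2 points).
  x = 11: rhs = 9, matching y values: 3, 20 (2 points).
  x = 12: rhs = 13, matching y values: 6, 17 (2 points).
  x = 13: rhs = 20, matching y values: none (0 points).
  x = 14: rhs = 13, matching y values: 6, 17 (2 points).
  x = 15: rhs = 21, matching y values: none (0 points).
  x = 16: rhs = 4, matching y values: 2, 21 (2 points).
  x = 17: rhs = 14, matching y values: none (0 points).
  x = 18: rhs = 11, matching y values: none (0 points).
  x = 19: rhs = 1, matching y values: 1, 22 (2 points).
  x = 20: rhs = 13, matching y values: 6, 17 (2 points).
  x = 21: rhs = 7, matching y values: none (0 points).
  x = 22: rhs = 12, matching y values: 9, 14 (2 points).
Total affine count: 26.
Full point count |E(F_23)| = 26 + 1 = 27.
Hasse bound: |27 − (23+1)| = |3| = 3 ≤ 2√23 ≈ 9.5917 ✓.


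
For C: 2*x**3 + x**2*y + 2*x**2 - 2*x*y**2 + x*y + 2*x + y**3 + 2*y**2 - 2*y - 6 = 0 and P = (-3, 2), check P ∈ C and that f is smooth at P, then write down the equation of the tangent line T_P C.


Tangent line at P: 26*x + 48*y - 18 = 0.

Step 1: f(-3, 2) = 0, so P lies on C.
Step 2: partial derivatives
  f_x(x, y) = 6*x**2 + 2*x*y + 4*x - 2*y**2 + y + 2, f_y(x, y) = x**2 - 4*x*y + x + 3*y**2 + 4*y - 2.
  f_x(P) = 26, f_y(P) = 48 (gradient nonzero, so P is smooth).
Step 3: tangent line at P: 26·(x − -3) + 48·(y − 2) = 0.
Expanding: 26*x + 48*y - 18 = 0.


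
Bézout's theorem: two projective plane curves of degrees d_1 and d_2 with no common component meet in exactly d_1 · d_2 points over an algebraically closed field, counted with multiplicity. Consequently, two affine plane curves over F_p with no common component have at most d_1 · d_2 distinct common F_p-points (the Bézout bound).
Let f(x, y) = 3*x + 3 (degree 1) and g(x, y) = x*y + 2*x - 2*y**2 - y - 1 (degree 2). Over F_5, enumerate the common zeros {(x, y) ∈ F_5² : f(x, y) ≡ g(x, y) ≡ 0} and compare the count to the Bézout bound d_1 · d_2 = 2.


Common zeros: {(4, 2)}; count = 1; Bézout bound = 2.

deg(f) = 1, deg(g) = 2, so Bézout bound = 2.
Scan x ∈ F_5. For each x, list the y ∈ F_5 with f(x, y) ≡ 0 and those with g(x, y) ≡ 0 (mod 5); the common zeros in that column are the intersection.
  x = 0: f ≡ 0 at y ∈ ∅; g ≡ 0 at y ∈ ∅; common: ∅.
  x = 1: f ≡ 0 at y ∈ ∅; g ≡ 0 at y ∈ ∅; common: ∅.
  x = 2: f ≡ 0 at y ∈ ∅; g ≡ 0 at y ∈ {4}; common: ∅.
  x = 3: f ≡ 0 at y ∈ ∅; g ≡ 0 at y ∈ {0, 1}; common: ∅.
  x = 4: f ≡ 0 at y ∈ {0, 1, 2, 3, 4}; g ≡ 0 at y ∈ {2}; common: {2}.
Collecting: common zeros = {(4, 2)}, so the count is 1.
Comparison with the Bézout bound: 1 ≤ 2 = deg(f)·deg(g), as expected for curves with no common component (the affine F_5-count falls short of the bound because intersections may lie at infinity, over extension fields, or carry multiplicity).


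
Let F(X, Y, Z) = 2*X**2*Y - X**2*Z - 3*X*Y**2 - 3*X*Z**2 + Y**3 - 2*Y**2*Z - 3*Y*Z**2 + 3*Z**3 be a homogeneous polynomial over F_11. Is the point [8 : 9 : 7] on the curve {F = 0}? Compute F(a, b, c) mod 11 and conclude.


F(8,9,7) ≡ 9 (mod 11); P is NOT on the curve.

Evaluate F(8, 9, 7) term-by-term (mod 11).
  2*X**2*Y ↦ 2·64·9·1 = 1152
  -X**2*Z ↦ -1·64·1·7 = -448
  -3*X*Y**2 ↦ -3·8·81·1 = -1944
  -3*X*Z**2 ↦ -3·8·1·49 = -1176
  Y**3 ↦ 1·1·729·1 = 729
  -2*Y**2*Z ↦ -2·1·81·7 = -1134
  -3*Y*Z**2 ↦ -3·1·9·49 = -1323
  3*Z**3 ↦ 3·1·1·343 = 1029
Sum: F(8, 9, 7) = (1152) + (-448) + (-1944) + (-1176) + (729) + (-1134) + (-1323) + (1029) = -3115.
Reducing mod 11: -3115 ≡ 9 (mod 11).
Since F(a, b, c) ≡ 9 ≠ 0 (mod 11), P does NOT lie on the curve.


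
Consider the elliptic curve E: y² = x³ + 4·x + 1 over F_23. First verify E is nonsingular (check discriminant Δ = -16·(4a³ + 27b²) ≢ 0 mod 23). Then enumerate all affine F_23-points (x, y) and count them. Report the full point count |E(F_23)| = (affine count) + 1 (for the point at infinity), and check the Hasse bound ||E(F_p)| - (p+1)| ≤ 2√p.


Affine points = {(0, 1), (0, 22), (1, 11), (1, 12), (4, 9), (4, 14), (5, 10), (5, 13), (7, 2), (7, 21), (8, 4), (8, 19), (10, 11), (10, 12), (12, 11), (12, 12), (14, 8), (14, 15), (15, 3), (15, 20), (19, 6), (19, 17), (20, 10), (20, 13), (21, 10), (21, 13)}; affine count = 26; |E(F_23)| = 27.

Discriminant check: Δ ∝ 4a³ + 27b² = 4·4³ + 27·1² = 4·64 + 27·1 ≡ 7 (mod 23). Nonzero ⇒ E is nonsingular.
For each x ∈ F_23, compute rhs = x³ + 4·x + 1 mod 23, then count y ∈ F_23 with y² ≡ rhs.
  x = 0: rhs = 1, matching y values: 1, 22 (2 points).
  x = 1: rhs = 6, matching y values: 11, 12 (2 points).
  x = 2: rhs = 17, matching y values: none (0 points).
  x = 3: rhs = 17, matching y values: none (0 points).
  x = 4: rhs = 12, matching y values: 9, 14 (2 points).
  x = 5: rhs = 8, matching y values: 10, 13 (2 points).
  x = 6: rhs = 11, matching y values: none (0 points).
  x = 7: rhs = 4, matching y values: 2, 21 (2 points).
  x = 8: rhs = 16, matching y values: 4, 19 (2 points).
  x = 9: rhs = 7, matching y values: none (0 points).
  x = 10: rhs = 6, matching y values: 11, 12 (2 points).
  x = 11: rhs = 19, matching y values: none (0 points).
  x = 12: rhs = 6, matching y values: 11, 12 (2 points).
  x = 13: rhs = 19, matching y values: none (0 points).
  x = 14: rhs = 18, matching y values: 8, 15 (2 points).
  x = 15: rhs = 9, matching y values: 3, 20 (2 points).
  x = 16: rhs = 21, matching y values: none (0 points).
  x = 17: rhs = 14, matching y values: none (0 points).
  x = 18: rhs = 17, matching y values: none (0 points).
  x = 19: rhs = 13, matching y values: 6, 17 (2 points).
  x = 20: rhs = 8, matching y values: 10, 13 (2 points).
  x = 21: rhs = 8, matching y values: 10, 13 (2 points).
  x = 22: rhs = 19, matching y values: none (0 points).
Total affine count: 26.
Full point count |E(F_23)| = 26 + 1 = 27.
Hasse bound: |27 − (23+1)| = |3| = 3 ≤ 2√23 ≈ 9.5917 ✓.


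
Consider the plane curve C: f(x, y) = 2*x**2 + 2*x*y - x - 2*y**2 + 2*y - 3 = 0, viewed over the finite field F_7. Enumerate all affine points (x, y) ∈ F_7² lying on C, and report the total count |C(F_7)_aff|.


Affine F_7-points: {(0, 2), (0, 6), (1, 1), (2, 1), (2, 2), (5, 0), (5, 6), (6, 0)}; count = 8.

For each of the 49 pairs (x, y) ∈ F_7², evaluate f(x, y) mod 7. Record the zeros.
  x = 0: [0↦4, 1↦4, 2↦0, 3↦6, 4↦1, 5↦6, 6↦0]  zeros at y ∈ {2, 6}
  x = 1: [0↦5, 1↦0, 2↦5, 3↦6, 4↦3, 5↦3, 6↦6]  zeros at y ∈ {1}
  x = 2: [0↦3, 1↦0, 2↦0, 3↦3, 4↦2, 5↦4, 6↦2]  zeros at y ∈ {1, 2}
  x = 3: [0↦5, 1↦4, 2↦6, 3↦4, 4↦5, 5↦2, 6↦2]  zeros at y ∈ ∅
  x = 4: [0↦4, 1↦5, 2↦2, 3↦2, 4↦5, 5↦4, 6↦6]  zeros at y ∈ ∅
  x = 5: [0↦0, 1↦3, 2↦2, 3↦4, 4↦2, 5↦3, 6↦0]  zeros at y ∈ {0, 6}
  x = 6: [0↦0, 1↦5, 2↦6, 3↦3, 4↦3, 5↦6, 6↦5]  zeros at y ∈ {0}
Collecting zeros: affine points = {(0, 2), (0, 6), (1, 1), (2, 1), (2, 2), (5, 0), (5, 6), (6, 0)}.
Total count |C(F_7)_aff| = 8.


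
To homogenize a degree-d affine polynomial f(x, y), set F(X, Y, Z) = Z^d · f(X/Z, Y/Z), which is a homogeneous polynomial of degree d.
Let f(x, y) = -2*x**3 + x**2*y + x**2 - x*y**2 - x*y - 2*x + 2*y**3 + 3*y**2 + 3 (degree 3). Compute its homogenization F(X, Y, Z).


F(X, Y, Z) = -2*X**3 + X**2*Y + X**2*Z - X*Y**2 - X*Y*Z - 2*X*Z**2 + 2*Y**3 + 3*Y**2*Z + 3*Z**3

deg(f) = 3.
Substitute x = X/Z, y = Y/Z into f, then multiply by Z^3.
  monomial -2·x^3·y^0 ↦ -2·X^3·Y^0·Z^0.
  monomial 1·x^2·y^1 ↦ 1·X^2·Y^1·Z^0.
  monomial 1·x^2·y^0 ↦ 1·X^2·Y^0·Z^1.
  monomial -1·x^1·y^2 ↦ -1·X^1·Y^2·Z^0.
  monomial -1·x^1·y^1 ↦ -1·X^1·Y^1·Z^1.
  monomial -2·x^1·y^0 ↦ -2·X^1·Y^0·Z^2.
  monomial 2·x^0·y^3 ↦ 2·X^0·Y^3·Z^0.
  monomial 3·x^0·y^2 ↦ 3·X^0·Y^2·Z^1.
  monomial 3·x^0·y^0 ↦ 3·X^0·Y^0·Z^3.
Collecting: F(X, Y, Z) = -2*X**3 + X**2*Y + X**2*Z - X*Y**2 - X*Y*Z - 2*X*Z**2 + 2*Y**3 + 3*Y**2*Z + 3*Z**3.


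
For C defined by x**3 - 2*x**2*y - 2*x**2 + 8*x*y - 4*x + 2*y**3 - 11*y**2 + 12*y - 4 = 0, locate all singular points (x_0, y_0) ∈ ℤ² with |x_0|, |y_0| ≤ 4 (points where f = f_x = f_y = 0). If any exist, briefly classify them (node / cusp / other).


Singular points: {(2, 2)}; classification: cusp.

Compute partial derivatives:
  f_x = 3*x**2 - 4*x*y - 4*x + 8*y - 4.
  f_y = -2*x**2 + 8*x + 6*y**2 - 22*y + 12.
Scan x_0 ∈ {−4, ..., 4}. For each x_0, f_y(x_0, y) is a polynomial in y; find its integer roots y ∈ {−4, ..., 4}, then test f_x and f at those candidates.
  x = -4: f_y(-4, y) = 6*y**2 - 22*y - 52; no integer root y with |y| ≤ 4.
  x = -3: f_y(-3, y) = 6*y**2 - 22*y - 30; no integer root y with |y| ≤ 4.
  x = -2: f_y(-2, y) = 6*y**2 - 22*y - 12; no integer root y with |y| ≤ 4.
  x = -1: f_y(-1, y) = 6*y**2 - 22*y + 2; no integer root y with |y| ≤ 4.
  x = 0: f_y(0, y) = 6*y**2 - 22*y + 12; vanishes at y ∈ {3}. (0, 3): f_x = 20 ≠ 0.
  x = 1: f_y(1, y) = 6*y**2 - 22*y + 18; no integer root y with |y| ≤ 4.
  x = 2: f_y(2, y) = 6*y**2 - 22*y + 20; vanishes at y ∈ {2}. (2, 2): f_x = 0, f = 0 — SINGULAR.
  x = 3: f_y(3, y) = 6*y**2 - 22*y + 18; no integer root y with |y| ≤ 4.
  x = 4: f_y(4, y) = 6*y**2 - 22*y + 12; vanishes at y ∈ {3}. (4, 3): f_x = 4 ≠ 0.
Only singular point on the grid: (2, 2).
Classify: substitute x = 2 + u, y = 2 + v and expand: f = u**3 - 2*u**2*v + 2*v**3 + v**2.
No constant or linear terms (consistent with a singular point). Quadratic part: v**2. Cubic part: u**3 - 2*u**2*v + 2*v**3.
The quadratic part v**2 is a perfect square, so there is a single (double) tangent line v = 0, i.e. y = 2. Restricting the cubic part to that line (v = 0) leaves u**3 ≠ 0, so f is not divisible by v and the branch is v² ≈ -u**3 to lowest order — this is a cusp.
Classification: cusp.


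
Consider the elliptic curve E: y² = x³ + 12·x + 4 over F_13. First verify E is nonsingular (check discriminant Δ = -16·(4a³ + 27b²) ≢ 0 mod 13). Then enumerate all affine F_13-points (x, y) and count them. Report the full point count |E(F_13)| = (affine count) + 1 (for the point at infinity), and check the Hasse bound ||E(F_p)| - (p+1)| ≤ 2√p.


Affine points = {(0, 2), (0, 11), (1, 2), (1, 11), (2, 6), (2, 7), (4, 5), (4, 8), (8, 1), (8, 12), (9, 3), (9, 10), (12, 2), (12, 11)}; affine count = 14; |E(F_13)| = 15.

Discriminant check: Δ ∝ 4a³ + 27b² = 4·12³ + 27·4² = 4·1728 + 27·16 ≡ 12 (mod 13). Nonzero ⇒ E is nonsingular.
For each x ∈ F_13, compute rhs = x³ + 12·x + 4 mod 13, then count y ∈ F_13 with y² ≡ rhs.
  x = 0: rhs = 4, matching y values: 2, 11 (2 points).
  x = 1: rhs = 4, matching y values: 2, 11 (2 points).
  x = 2: rhs = 10, matching y values: 6, 7 (2 points).
  x = 3: rhs = 2, matching y values: none (0 points).
  x = 4: rhs = 12, matching y values: 5, 8 (2 points).
  x = 5: rhs = 7, matching y values: none (0 points).
  x = 6: rhs = 6, matching y values: none (0 points).
  x = 7: rhs = 2, matching y values: none (0 points).
  x = 8: rhs = 1, matching y values: 1, 12 (2 points).
  x = 9: rhs = 9, matching y values: 3, 10 (2 points).
  x = 10: rhs = 6, matching y values: none (0 points).
  x = 11: rhs = 11, matching y values: none (0 points).
  x = 12: rhs = 4, matching y values: 2, 11 (2 points).
Total affine count: 14.
Full point count |E(F_13)| = 14 + 1 = 15.
Hasse bound: |15 − (13+1)| = |1| = 1 ≤ 2√13 ≈ 7.2111 ✓.


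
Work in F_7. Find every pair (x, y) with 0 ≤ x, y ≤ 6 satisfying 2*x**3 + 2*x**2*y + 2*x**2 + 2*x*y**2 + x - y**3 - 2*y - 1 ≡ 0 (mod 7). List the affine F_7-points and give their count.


Affine F_7-points: {(1, 4), (1, 6), (2, 4), (5, 3), (6, 4)}; count = 5.

For each of the 49 pairs (x, y) ∈ F_7², evaluate f(x, y) mod 7. Record the zeros.
  x = 0: [0↦6, 1↦3, 2↦1, 3↦1, 4↦4, 5↦4, 6↦2]  zeros at y ∈ ∅
  x = 1: [0↦4, 1↦5, 2↦4, 3↦2, 4↦0, 5↦6, 6↦0]  zeros at y ∈ {4, 6}
  x = 2: [0↦4, 1↦6, 2↦3, 3↦3, 4↦0, 5↦2, 6↦3]  zeros at y ∈ {4}
  x = 3: [0↦4, 1↦4, 2↦3, 3↦2, 4↦2, 5↦4, 6↦2]  zeros at y ∈ ∅
  x = 4: [0↦2, 1↦4, 2↦2, 3↦4, 4↦4, 5↦3, 6↦2]  zeros at y ∈ ∅
  x = 5: [0↦3, 1↦4, 2↦5, 3↦0, 4↦4, 5↦4, 6↦1]  zeros at y ∈ {3}
  x = 6: [0↦5, 1↦2, 2↦3, 3↦2, 4↦0, 5↦5, 6↦4]  zeros at y ∈ {4}
Collecting zeros: affine points = {(1, 4), (1, 6), (2, 4), (5, 3), (6, 4)}.
Total count |C(F_7)_aff| = 5.


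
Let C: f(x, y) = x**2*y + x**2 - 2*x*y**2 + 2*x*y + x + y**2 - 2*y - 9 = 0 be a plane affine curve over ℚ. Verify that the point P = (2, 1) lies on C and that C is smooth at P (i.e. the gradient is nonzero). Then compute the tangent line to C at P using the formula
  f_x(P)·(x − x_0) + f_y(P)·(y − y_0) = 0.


Tangent line at P: 9*x - 18 = 0.

Step 1: f(2, 1) = 0, so P lies on C.
Step 2: partial derivatives
  f_x(x, y) = 2*x*y + 2*x - 2*y**2 + 2*y + 1, f_y(x, y) = x**2 - 4*x*y + 2*x + 2*y - 2.
  f_x(P) = 9, f_y(P) = 0 (gradient nonzero, so P is smooth).
Step 3: tangent line at P: 9·(x − 2) + 0·(y − 1) = 0.
Expanding: 9*x - 18 = 0.


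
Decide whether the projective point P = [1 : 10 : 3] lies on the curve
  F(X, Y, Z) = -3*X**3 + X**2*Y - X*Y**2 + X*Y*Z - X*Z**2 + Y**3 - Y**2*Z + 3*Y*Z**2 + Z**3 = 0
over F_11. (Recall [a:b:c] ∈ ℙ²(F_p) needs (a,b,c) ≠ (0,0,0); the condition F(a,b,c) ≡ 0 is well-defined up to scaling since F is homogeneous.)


F(1,10,3) ≡ 1 (mod 11); P is NOT on the curve.

Evaluate F(1, 10, 3) term-by-term (mod 11).
  -3*X**3 ↦ -3·1·1·1 = -3
  X**2*Y ↦ 1·1·10·1 = 10
  -X*Y**2 ↦ -1·1·100·1 = -100
  X*Y*Z ↦ 1·1·10·3 = 30
  -X*Z**2 ↦ -1·1·1·9 = -9
  Y**3 ↦ 1·1·1000·1 = 1000
  -Y**2*Z ↦ -1·1·100·3 = -300
  3*Y*Z**2 ↦ 3·1·10·9 = 270
  Z**3 ↦ 1·1·1·27 = 27
Sum: F(1, 10, 3) = (-3) + (10) + (-100) + (30) + (-9) + (1000) + (-300) + (270) + (27) = 925.
Reducing mod 11: 925 ≡ 1 (mod 11).
Since F(a, b, c) ≡ 1 ≠ 0 (mod 11), P does NOT lie on the curve.


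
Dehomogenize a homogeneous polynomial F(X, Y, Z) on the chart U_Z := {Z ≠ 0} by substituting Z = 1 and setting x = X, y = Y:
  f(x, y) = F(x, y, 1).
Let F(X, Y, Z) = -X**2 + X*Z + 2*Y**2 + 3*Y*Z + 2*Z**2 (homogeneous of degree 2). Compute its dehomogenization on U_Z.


f(x, y) = -x**2 + x + 2*y**2 + 3*y + 2

On U_Z we set Z = 1. Each monomial c·X^i·Y^j·Z^k in F becomes c·x^i·y^j·1^k = c·x^i·y^j.
Substituting Z = 1: F(X, Y, 1) = -x**2 + x + 2*y**2 + 3*y + 2.
Note: deg(f) ≤ deg(F) = 2; strict inequality happens when F is divisible by Z (lost terms).


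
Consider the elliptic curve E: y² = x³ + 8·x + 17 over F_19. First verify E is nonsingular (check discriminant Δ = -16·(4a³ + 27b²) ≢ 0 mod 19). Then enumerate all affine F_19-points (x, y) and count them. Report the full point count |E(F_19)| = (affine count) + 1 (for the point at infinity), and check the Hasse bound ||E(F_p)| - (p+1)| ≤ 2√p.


Affine points = {(0, 6), (0, 13), (1, 8), (1, 11), (3, 7), (3, 12), (5, 7), (5, 12), (7, 6), (7, 13), (8, 2), (8, 17), (9, 1), (9, 18), (11, 7), (11, 12), (12, 6), (12, 13), (13, 0), (14, 2), (14, 17), (15, 4), (15, 15), (16, 2), (16, 17)}; affine count = 25; |E(F_19)| = 26.

Discriminant check: Δ ∝ 4a³ + 27b² = 4·8³ + 27·17² = 4·512 + 27·289 ≡ 9 (mod 19). Nonzero ⇒ E is nonsingular.
For each x ∈ F_19, compute rhs = x³ + 8·x + 17 mod 19, then count y ∈ F_19 with y² ≡ rhs.
  x = 0: rhs = 17, matching y values: 6, 13 (2 points).
  x = 1: rhs = 7, matching y values: 8, 11 (2 points).
  x = 2: rhs = 3, matching y values: none (0 points).
  x = 3: rhs = 11, matching y values: 7, 12 (2 points).
  x = 4: rhs = 18, matching y values: none (0 points).
  x = 5: rhs = 11, matching y values: 7, 12 (2 points).
  x = 6: rhs = 15, matching y values: none (0 points).
  x = 7: rhs = 17, matching y values: 6, 13 (2 points).
  x = 8: rhs = 4, matching y values: 2, 17 (2 points).
  x = 9: rhs = 1, matching y values: 1, 18 (2 points).
  x = 10: rhs = 14, matching y values: none (0 points).
  x = 11: rhs = 11, matching y values: 7, 12 (2 points).
  x = 12: rhs = 17, matching y values: 6, 13 (2 points).
  x = 13: rhs = 0, matching y values: 0 (1 points).
  x = 14: rhs = 4, matching y values: 2, 17 (2 points).
  x = 15: rhs = 16, matching y values: 4, 15 (2 points).
  x = 16: rhs = 4, matching y values: 2, 17 (2 points).
  x = 17: rhs = 12, matching y values: none (0 points).
  x = 18: rhs = 8, matching y values: none (0 points).
Total affine count: 25.
Full point count |E(F_19)| = 25 + 1 = 26.
Hasse bound: |26 − (19+1)| = |6| = 6 ≤ 2√19 ≈ 8.7178 ✓.


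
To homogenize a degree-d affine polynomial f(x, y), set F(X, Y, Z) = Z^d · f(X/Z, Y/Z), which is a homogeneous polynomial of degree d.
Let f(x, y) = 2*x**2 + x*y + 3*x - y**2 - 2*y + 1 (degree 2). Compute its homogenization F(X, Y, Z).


F(X, Y, Z) = 2*X**2 + X*Y + 3*X*Z - Y**2 - 2*Y*Z + Z**2

deg(f) = 2.
Substitute x = X/Z, y = Y/Z into f, then multiply by Z^2.
  monomial 2·x^2·y^0 ↦ 2·X^2·Y^0·Z^0.
  monomial 1·x^1·y^1 ↦ 1·X^1·Y^1·Z^0.
  monomial 3·x^1·y^0 ↦ 3·X^1·Y^0·Z^1.
  monomial -1·x^0·y^2 ↦ -1·X^0·Y^2·Z^0.
  monomial -2·x^0·y^1 ↦ -2·X^0·Y^1·Z^1.
  monomial 1·x^0·y^0 ↦ 1·X^0·Y^0·Z^2.
Collecting: F(X, Y, Z) = 2*X**2 + X*Y + 3*X*Z - Y**2 - 2*Y*Z + Z**2.


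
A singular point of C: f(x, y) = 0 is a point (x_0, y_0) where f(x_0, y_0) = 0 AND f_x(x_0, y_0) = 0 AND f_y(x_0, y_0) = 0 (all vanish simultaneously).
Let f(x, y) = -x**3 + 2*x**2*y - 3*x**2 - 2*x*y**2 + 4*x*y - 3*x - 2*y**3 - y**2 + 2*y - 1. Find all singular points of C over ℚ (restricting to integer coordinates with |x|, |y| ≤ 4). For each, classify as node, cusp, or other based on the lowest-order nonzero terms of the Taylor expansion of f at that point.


Singular points: {(-1, 0)}; classification: cusp.

Compute partial derivatives:
  f_x = -3*x**2 + 4*x*y - 6*x - 2*y**2 + 4*y - 3.
  f_y = 2*x**2 - 4*x*y + 4*x - 6*y**2 - 2*y + 2.
Scan x_0 ∈ {−4, ..., 4}. For each x_0, f_y(x_0, y) is a polynomial in y; find its integer roots y ∈ {−4, ..., 4}, then test f_x and f at those candidates.
  x = -4: f_y(-4, y) = -6*y**2 + 14*y + 18; no integer root y with |y| ≤ 4.
  x = -3: f_y(-3, y) = -6*y**2 + 10*y + 8; no integer root y with |y| ≤ 4.
  x = -2: f_y(-2, y) = -6*y**2 + 6*y + 2; no integer root y with |y| ≤ 4.
  x = -1: f_y(-1, y) = -6*y**2 + 2*y; vanishes at y ∈ {0}. (-1, 0): f_x = 0, f = 0 — SINGULAR.
  x = 0: f_y(0, y) = -6*y**2 - 2*y + 2; no integer root y with |y| ≤ 4.
  x = 1: f_y(1, y) = -6*y**2 - 6*y + 8; no integer root y with |y| ≤ 4.
  x = 2: f_y(2, y) = -6*y**2 - 10*y + 18; no integer root y with |y| ≤ 4.
  x = 3: f_y(3, y) = -6*y**2 - 14*y + 32; no integer root y with |y| ≤ 4.
  x = 4: f_y(4, y) = -6*y**2 - 18*y + 50; no integer root y with |y| ≤ 4.
Only singular point on the grid: (-1, 0).
Classify: substitute x = -1 + u, y = 0 + v and expand: f = -u**3 + 2*u**2*v - 2*u*v**2 - 2*v**3 + v**2.
No constant or linear terms (consistent with a singular point). Quadratic part: v**2. Cubic part: -u**3 + 2*u**2*v - 2*u*v**2 - 2*v**3.
The quadratic part v**2 is a perfect square, so there is a single (double) tangent line v = 0, i.e. y = 0. Restricting the cubic part to that line (v = 0) leaves -u**3 ≠ 0, so f is not divisible by v and the branch is v² ≈ u**3 to lowest order — this is a cusp.
Classification: cusp.


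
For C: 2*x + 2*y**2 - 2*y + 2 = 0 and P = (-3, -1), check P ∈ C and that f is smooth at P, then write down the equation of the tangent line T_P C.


Tangent line at P: 2*x - 6*y = 0.

Step 1: f(-3, -1) = 0, so P lies on C.
Step 2: partial derivatives
  f_x(x, y) = 2, f_y(x, y) = 4*y - 2.
  f_x(P) = 2, f_y(P) = -6 (gradient nonzero, so P is smooth).
Step 3: tangent line at P: 2·(x − -3) + -6·(y − -1) = 0.
Expanding: 2*x - 6*y = 0.


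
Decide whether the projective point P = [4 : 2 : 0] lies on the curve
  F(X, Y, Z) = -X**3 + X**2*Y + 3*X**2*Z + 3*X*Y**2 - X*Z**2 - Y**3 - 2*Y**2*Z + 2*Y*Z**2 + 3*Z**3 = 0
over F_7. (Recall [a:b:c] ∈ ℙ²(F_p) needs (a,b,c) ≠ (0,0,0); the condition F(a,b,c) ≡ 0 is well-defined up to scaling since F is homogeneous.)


F(4,2,0) ≡ 1 (mod 7); P is NOT on the curve.

Evaluate F(4, 2, 0) term-by-term (mod 7).
  -X**3 ↦ -1·64·1·1 = -64
  X**2*Y ↦ 1·16·2·1 = 32
  3*X**2*Z ↦ 3·16·1·0 = 0
  3*X*Y**2 ↦ 3·4·4·1 = 48
  -X*Z**2 ↦ -1·4·1·0 = 0
  -Y**3 ↦ -1·1·8·1 = -8
  -2*Y**2*Z ↦ -2·1·4·0 = 0
  2*Y*Z**2 ↦ 2·1·2·0 = 0
  3*Z**3 ↦ 3·1·1·0 = 0
Sum: F(4, 2, 0) = (-64) + (32) + (0) + (48) + (0) + (-8) + (0) + (0) + (0) = 8.
Reducing mod 7: 8 ≡ 1 (mod 7).
Since F(a, b, c) ≡ 1 ≠ 0 (mod 7), P does NOT lie on the curve.


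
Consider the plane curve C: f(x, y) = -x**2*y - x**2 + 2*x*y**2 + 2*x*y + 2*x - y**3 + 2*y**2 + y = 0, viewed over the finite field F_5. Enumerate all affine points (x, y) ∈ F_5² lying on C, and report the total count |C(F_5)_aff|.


Affine F_5-points: {(0, 0), (2, 0), (2, 3), (4, 2), (4, 4)}; count = 5.

For each of the 25 pairs (x, y) ∈ F_5², evaluate f(x, y) mod 5. Record the zeros.
  x = 0: [0↦0, 1↦2, 2↦2, 3↦4, 4↦2]  zeros at y ∈ {0}
  x = 1: [0↦1, 1↦1, 2↦3, 3↦1, 4↦4]  zeros at y ∈ ∅
  x = 2: [0↦0, 1↦1, 2↦3, 3↦0, 4↦1]  zeros at y ∈ {0, 3}
  x = 3: [0↦2, 1↦2, 2↦2, 3↦1, 4↦3]  zeros at y ∈ ∅
  x = 4: [0↦2, 1↦4, 2↦0, 3↦4, 4↦0]  zeros at y ∈ {2, 4}
Collecting zeros: affine points = {(0, 0), (2, 0), (2, 3), (4, 2), (4, 4)}.
Total count |C(F_5)_aff| = 5.


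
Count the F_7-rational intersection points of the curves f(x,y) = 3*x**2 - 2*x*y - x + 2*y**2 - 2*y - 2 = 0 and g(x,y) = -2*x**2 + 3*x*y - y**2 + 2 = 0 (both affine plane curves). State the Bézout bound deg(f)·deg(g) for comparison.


Common zeros: {(1, 0)}; count = 1; Bézout bound = 4.

deg(f) = 2, deg(g) = 2, so Bézout bound = 4.
Scan x ∈ F_7. For each x, list the y ∈ F_7 with f(x, y) ≡ 0 and those with g(x, y) ≡ 0 (mod 7); the common zeros in that column are the intersection.
  x = 0: f ≡ 0 at y ∈ ∅; g ≡ 0 at y ∈ {3, 4}; common: ∅.
  x = 1: f ≡ 0 at y ∈ {0, 2}; g ≡ 0 at y ∈ {0, 3}; common: {0}.
  x = 2: f ≡ 0 at y ∈ {5}; g ≡ 0 at y ∈ ∅; common: ∅.
  x = 3: f ≡ 0 at y ∈ {2}; g ≡ 0 at y ∈ ∅; common: ∅.
  x = 4: f ≡ 0 at y ∈ {0, 5}; g ≡ 0 at y ∈ ∅; common: ∅.
  x = 5: f ≡ 0 at y ∈ ∅; g ≡ 0 at y ∈ ∅; common: ∅.
  x = 6: f ≡ 0 at y ∈ ∅; g ≡ 0 at y ∈ {0, 4}; common: ∅.
Collecting: common zeros = {(1, 0)}, so the count is 1.
Comparison with the Bézout bound: 1 ≤ 4 = deg(f)·deg(g), as expected for curves with no common component (the affine F_7-count falls short of the bound because intersections may lie at infinity, over extension fields, or carry multiplicity).


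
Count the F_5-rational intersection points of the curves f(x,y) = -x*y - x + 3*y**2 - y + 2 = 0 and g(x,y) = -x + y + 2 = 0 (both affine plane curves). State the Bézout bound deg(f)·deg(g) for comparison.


Common zeros: {(2, 0), (4, 2)}; count = 2; Bézout bound = 2.

deg(f) = 2, deg(g) = 1, so Bézout bound = 2.
Scan x ∈ F_5. For each x, list the y ∈ F_5 with f(x, y) ≡ 0 and those with g(x, y) ≡ 0 (mod 5); the common zeros in that column are the intersection.
  x = 0: f ≡ 0 at y ∈ ∅; g ≡ 0 at y ∈ {3}; common: ∅.
  x = 1: f ≡ 0 at y ∈ ∅; g ≡ 0 at y ∈ {4}; common: ∅.
  x = 2: f ≡ 0 at y ∈ {0, 1}; g ≡ 0 at y ∈ {0}; common: {0}.
  x = 3: f ≡ 0 at y ∈ ∅; g ≡ 0 at y ∈ {1}; common: ∅.
  x = 4: f ≡ 0 at y ∈ {2, 3}; g ≡ 0 at y ∈ {2}; common: {2}.
Collecting: common zeros = {(2, 0), (4, 2)}, so the count is 2.
Comparison with the Bézout bound: 2 ≤ 2 = deg(f)·deg(g), as expected for curves with no common component (the bound is attained).


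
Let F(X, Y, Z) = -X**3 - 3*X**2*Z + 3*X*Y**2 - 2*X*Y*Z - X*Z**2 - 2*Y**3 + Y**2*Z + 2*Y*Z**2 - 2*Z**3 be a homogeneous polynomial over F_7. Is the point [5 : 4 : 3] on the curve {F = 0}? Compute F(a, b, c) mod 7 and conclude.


F(5,4,3) ≡ 6 (mod 7); P is NOT on the curve.

Evaluate F(5, 4, 3) term-by-term (mod 7).
  -X**3 ↦ -1·125·1·1 = -125
  -3*X**2*Z ↦ -3·25·1·3 = -225
  3*X*Y**2 ↦ 3·5·16·1 = 240
  -2*X*Y*Z ↦ -2·5·4·3 = -120
  -X*Z**2 ↦ -1·5·1·9 = -45
  -2*Y**3 ↦ -2·1·64·1 = -128
  Y**2*Z ↦ 1·1·16·3 = 48
  2*Y*Z**2 ↦ 2·1·4·9 = 72
  -2*Z**3 ↦ -2·1·1·27 = -54
Sum: F(5, 4, 3) = (-125) + (-225) + (240) + (-120) + (-45) + (-128) + (48) + (72) + (-54) = -337.
Reducing mod 7: -337 ≡ 6 (mod 7).
Since F(a, b, c) ≡ 6 ≠ 0 (mod 7), P does NOT lie on the curve.


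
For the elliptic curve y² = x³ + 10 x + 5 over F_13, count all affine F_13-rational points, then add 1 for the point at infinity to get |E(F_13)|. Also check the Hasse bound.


Affine points = {(1, 4), (1, 9), (3, 6), (3, 7), (8, 5), (8, 8), (10, 0), (11, 4), (11, 9)}; affine count = 9; |E(F_13)| = 10.

Discriminant check: Δ ∝ 4a³ + 27b² = 4·10³ + 27·5² = 4·1000 + 27·25 ≡ 8 (mod 13). Nonzero ⇒ E is nonsingular.
For each x ∈ F_13, compute rhs = x³ + 10·x + 5 mod 13, then count y ∈ F_13 with y² ≡ rhs.
  x = 0: rhs = 5, matching y values: none (0 points).
  x = 1: rhs = 3, matching y values: 4, 9 (2 points).
  x = 2: rhs = 7, matching y values: none (0 points).
  x = 3: rhs = 10, matching y values: 6, 7 (2 points).
  x = 4: rhs = 5, matching y values: none (0 points).
  x = 5: rhs = 11, matching y values: none (0 points).
  x = 6: rhs = 8, matching y values: none (0 points).
  x = 7: rhs = 2, matching y values: none (0 points).
  x = 8: rhs = 12, matching y values: 5, 8 (2 points).
  x = 9: rhs = 5, matching y values: none (0 points).
  x = 10: rhs = 0, matching y values: 0 (1 points).
  x = 11: rhs = 3, matching y values: 4, 9 (2 points).
  x = 12: rhs = 7, matching y values: none (0 points).
Total affine count: 9.
Full point count |E(F_13)| = 9 + 1 = 10.
Hasse bound: |10 − (13+1)| = |-4| = 4 ≤ 2√13 ≈ 7.2111 ✓.


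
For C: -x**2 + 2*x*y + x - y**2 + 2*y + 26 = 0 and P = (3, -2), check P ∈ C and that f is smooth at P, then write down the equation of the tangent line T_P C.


Tangent line at P: -9*x + 12*y + 51 = 0.

Step 1: f(3, -2) = 0, so P lies on C.
Step 2: partial derivatives
  f_x(x, y) = -2*x + 2*y + 1, f_y(x, y) = 2*x - 2*y + 2.
  f_x(P) = -9, f_y(P) = 12 (gradient nonzero, so P is smooth).
Step 3: tangent line at P: -9·(x − 3) + 12·(y − -2) = 0.
Expanding: -9*x + 12*y + 51 = 0.


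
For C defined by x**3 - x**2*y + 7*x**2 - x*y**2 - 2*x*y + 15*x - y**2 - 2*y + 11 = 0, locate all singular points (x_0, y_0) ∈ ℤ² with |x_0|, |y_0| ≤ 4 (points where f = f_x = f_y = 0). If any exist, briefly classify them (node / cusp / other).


Singular points: {(-2, 1)}; classification: cusp.

Compute partial derivatives:
  f_x = 3*x**2 - 2*x*y + 14*x - y**2 - 2*y + 15.
  f_y = -x**2 - 2*x*y - 2*x - 2*y - 2.
Scan x_0 ∈ {−4, ..., 4}. For each x_0, f_y(x_0, y) is a polynomial in y; find its integer roots y ∈ {−4, ..., 4}, then test f_x and f at those candidates.
  x = -4: f_y(-4, y) = 6*y - 10; no integer root y with |y| ≤ 4.
  x = -3: f_y(-3, y) = 4*y - 5; no integer root y with |y| ≤ 4.
  x = -2: f_y(-2, y) = 2*y - 2; vanishes at y ∈ {1}. (-2, 1): f_x = 0, f = 0 — SINGULAR.
  x = -1: f_y(-1, y) = -1; no integer root y with |y| ≤ 4.
  x = 0: f_y(0, y) = -2*y - 2; vanishes at y ∈ {-1}. (0, -1): f_x = 16 ≠ 0.
  x = 1: f_y(1, y) = -4*y - 5; no integer root y with |y| ≤ 4.
  x = 2: f_y(2, y) = -6*y - 10; no integer root y with |y| ≤ 4.
  x = 3: f_y(3, y) = -8*y - 17; no integer root y with |y| ≤ 4.
  x = 4: f_y(4, y) = -10*y - 26; no integer root y with |y| ≤ 4.
Only singular point on the grid: (-2, 1).
Classify: substitute x = -2 + u, y = 1 + v and expand: f = u**3 - u**2*v - u*v**2 + v**2.
No constant or linear terms (consistent with a singular point). Quadratic part: v**2. Cubic part: u**3 - u**2*v - u*v**2.
The quadratic part v**2 is a perfect square, so there is a single (double) tangent line v = 0, i.e. y = 1. Restricting the cubic part to that line (v = 0) leaves u**3 ≠ 0, so f is not divisible by v and the branch is v² ≈ -u**3 to lowest order — this is a cusp.
Classification: cusp.


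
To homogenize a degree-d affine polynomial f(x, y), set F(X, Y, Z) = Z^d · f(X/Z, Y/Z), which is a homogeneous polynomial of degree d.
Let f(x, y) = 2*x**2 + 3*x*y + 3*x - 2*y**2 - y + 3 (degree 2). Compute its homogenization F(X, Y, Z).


F(X, Y, Z) = 2*X**2 + 3*X*Y + 3*X*Z - 2*Y**2 - Y*Z + 3*Z**2

deg(f) = 2.
Substitute x = X/Z, y = Y/Z into f, then multiply by Z^2.
  monomial 2·x^2·y^0 ↦ 2·X^2·Y^0·Z^0.
  monomial 3·x^1·y^1 ↦ 3·X^1·Y^1·Z^0.
  monomial 3·x^1·y^0 ↦ 3·X^1·Y^0·Z^1.
  monomial -2·x^0·y^2 ↦ -2·X^0·Y^2·Z^0.
  monomial -1·x^0·y^1 ↦ -1·X^0·Y^1·Z^1.
  monomial 3·x^0·y^0 ↦ 3·X^0·Y^0·Z^2.
Collecting: F(X, Y, Z) = 2*X**2 + 3*X*Y + 3*X*Z - 2*Y**2 - Y*Z + 3*Z**2.


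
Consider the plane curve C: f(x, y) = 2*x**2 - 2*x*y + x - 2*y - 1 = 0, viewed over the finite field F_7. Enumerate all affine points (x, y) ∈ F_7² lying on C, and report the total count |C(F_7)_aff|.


Affine F_7-points: {(0, 3), (1, 4), (2, 5), (3, 6), (4, 0), (5, 1), (6, 0), (6, 1), (6, 2), (6, 3), (6, 4), (6, 5), (6, 6)}; count = 13.

For each of the 49 pairs (x, y) ∈ F_7², evaluate f(x, y) mod 7. Record the zeros.
  x = 0: [0↦6, 1↦4, 2↦2, 3↦0, 4↦5, 5↦3, 6↦1]  zeros at y ∈ {3}
  x = 1: [0↦2, 1↦5, 2↦1, 3↦4, 4↦0, 5↦3, 6↦6]  zeros at y ∈ {4}
  x = 2: [0↦2, 1↦3, 2↦4, 3↦5, 4↦6, 5↦0, 6↦1]  zeros at y ∈ {5}
  x = 3: [0↦6, 1↦5, 2↦4, 3↦3, 4↦2, 5↦1, 6↦0]  zeros at y ∈ {6}
  x = 4: [0↦0, 1↦4, 2↦1, 3↦5, 4↦2, 5↦6, 6↦3]  zeros at y ∈ {0}
  x = 5: [0↦5, 1↦0, 2↦2, 3↦4, 4↦6, 5↦1, 6↦3]  zeros at y ∈ {1}
  x = 6: [0↦0, 1↦0, 2↦0, 3↦0, 4↦0, 5↦0, 6↦0]  zeros at y ∈ {0, 1, 2, 3, 4, 5, 6}
Collecting zeros: affine points = {(0, 3), (1, 4), (2, 5), (3, 6), (4, 0), (5, 1), (6, 0), (6, 1), (6, 2), (6, 3), (6, 4), (6, 5), (6, 6)}.
Total count |C(F_7)_aff| = 13.


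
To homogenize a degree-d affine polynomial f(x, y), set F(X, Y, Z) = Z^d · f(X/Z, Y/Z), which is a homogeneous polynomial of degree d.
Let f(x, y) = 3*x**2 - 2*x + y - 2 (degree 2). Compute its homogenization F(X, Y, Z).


F(X, Y, Z) = 3*X**2 - 2*X*Z + Y*Z - 2*Z**2

deg(f) = 2.
Substitute x = X/Z, y = Y/Z into f, then multiply by Z^2.
  monomial 3·x^2·y^0 ↦ 3·X^2·Y^0·Z^0.
  monomial -2·x^1·y^0 ↦ -2·X^1·Y^0·Z^1.
  monomial 1·x^0·y^1 ↦ 1·X^0·Y^1·Z^1.
  monomial -2·x^0·y^0 ↦ -2·X^0·Y^0·Z^2.
Collecting: F(X, Y, Z) = 3*X**2 - 2*X*Z + Y*Z - 2*Z**2.
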